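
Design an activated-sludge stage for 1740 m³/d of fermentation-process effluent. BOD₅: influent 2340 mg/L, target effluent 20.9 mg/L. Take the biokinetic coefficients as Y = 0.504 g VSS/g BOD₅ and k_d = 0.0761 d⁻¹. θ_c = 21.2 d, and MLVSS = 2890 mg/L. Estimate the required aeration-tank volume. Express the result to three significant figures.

From the SRT design equation V = Y Q (S₀−S) θ_c / [X (1 + k_d θ_c)] = 0.504 × 1740 × (2340 − 20.9) × 21.2 / [2890 × (1 + 0.0761 × 21.2)] = 4.31×10^7 / 7552 = 5709 m³.

V ≈ 5710 m³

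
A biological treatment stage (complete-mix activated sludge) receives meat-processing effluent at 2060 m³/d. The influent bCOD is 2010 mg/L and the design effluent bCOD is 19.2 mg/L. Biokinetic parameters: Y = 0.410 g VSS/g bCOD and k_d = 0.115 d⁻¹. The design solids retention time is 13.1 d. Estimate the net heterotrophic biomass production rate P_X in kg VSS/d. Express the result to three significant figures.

The observed yield is Y_obs = Y/(1 + k_d·θ_c) = 0.410 / (1 + 0.115 × 13.1) = 0.410 / 2.506 = 0.1636 g VSS per g bCOD removed.
Q·(S₀ − S) = 2060 × (2010 − 19.2) × 10⁻³ = 4101 kg/d removed.
P_X = Y_obs · Q(S₀ − S) = 0.1636 × 4101 = 670.8 kg VSS/d.

P_X ≈ 671 kg VSS/d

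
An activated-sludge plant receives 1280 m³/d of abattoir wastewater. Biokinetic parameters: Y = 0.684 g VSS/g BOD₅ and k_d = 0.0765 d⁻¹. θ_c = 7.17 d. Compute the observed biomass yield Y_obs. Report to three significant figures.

Y_obs ≈ 0.442 g VSS/g BOD₅

Observed yield with endogenous decay: Y_obs = Y / (1 + k_d·θ_c) = 0.684 / (1 + 0.0765 × 7.17) = 0.684 / 1.549 = 0.4417 g VSS/g BOD₅.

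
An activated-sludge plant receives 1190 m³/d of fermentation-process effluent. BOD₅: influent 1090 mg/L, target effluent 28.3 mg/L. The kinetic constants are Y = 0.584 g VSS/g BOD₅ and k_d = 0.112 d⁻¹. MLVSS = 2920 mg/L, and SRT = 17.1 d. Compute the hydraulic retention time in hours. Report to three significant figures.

Steady-state biomass mass balance: V·X·(1 + k_d·θ_c) = Y·Q·(S₀ − S)·θ_c, so V = 0.584 × 1190 × (1090 − 28.3) × 17.1 / [2920 × (1 + 0.112 × 17.1)] = 1.26×10^7 / 8512 = 1482 m³.
Hydraulic retention time τ = V/Q = 1482 / 1190 = 1.246 d = 29.89 h.

τ ≈ 29.9 h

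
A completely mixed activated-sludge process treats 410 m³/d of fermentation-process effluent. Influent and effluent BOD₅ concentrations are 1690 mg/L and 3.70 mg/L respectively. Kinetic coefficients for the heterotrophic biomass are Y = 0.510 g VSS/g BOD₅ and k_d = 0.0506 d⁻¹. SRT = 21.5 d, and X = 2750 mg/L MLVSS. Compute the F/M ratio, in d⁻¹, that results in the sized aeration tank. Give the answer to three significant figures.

F/M ≈ 0.191 d⁻¹

From the SRT design equation V = Y Q (S₀−S) θ_c / [X (1 + k_d θ_c)] = 0.510 × 410 × (1690 − 3.70) × 21.5 / [2750 × (1 + 0.0506 × 21.5)] = 7.58×10^6 / 5742 = 1320 m³.
Food-to-microorganism ratio F/M = Q S₀ / (V X) = 410 × 1690 / (1320 × 2750) = 0.1908 d⁻¹.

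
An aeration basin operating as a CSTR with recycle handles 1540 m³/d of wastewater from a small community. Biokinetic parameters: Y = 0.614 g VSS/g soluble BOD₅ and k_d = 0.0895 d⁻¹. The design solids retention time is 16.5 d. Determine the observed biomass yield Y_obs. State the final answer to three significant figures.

Y_obs ≈ 0.248 g VSS/g soluble BOD₅

Correct the yield for decay: Y_obs = Y/(1 + k_d θ_c) = 0.614 / (1 + 0.0895 × 16.5) = 0.614 / 2.477 = 0.2479.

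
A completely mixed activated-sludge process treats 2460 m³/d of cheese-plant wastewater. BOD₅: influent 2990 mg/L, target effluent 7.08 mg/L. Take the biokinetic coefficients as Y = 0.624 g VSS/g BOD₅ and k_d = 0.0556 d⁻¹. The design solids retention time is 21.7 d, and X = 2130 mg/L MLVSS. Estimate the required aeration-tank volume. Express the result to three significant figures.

Rearranging the biomass balance for a CMAS with decay, V = Y·Q·ΔS·θ_c / [X·(1+k_d θ_c)] = 0.624 × 2460 × (2990 − 7.08) × 21.7 / [2130 × (1 + 0.0556 × 21.7)] = 9.94×10^7 / 4700 = 21141 m³.

V ≈ 21100 m³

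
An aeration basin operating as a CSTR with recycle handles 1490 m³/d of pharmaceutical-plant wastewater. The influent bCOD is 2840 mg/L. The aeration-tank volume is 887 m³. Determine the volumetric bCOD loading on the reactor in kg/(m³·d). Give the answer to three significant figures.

L_v ≈ 4.77 kg bCOD/(m³·d)

Applied bCOD load per unit volume = Q·S₀/V = (1490 × 2840/1000)/887.0 = 4.771 kg bCOD·m⁻³·d⁻¹.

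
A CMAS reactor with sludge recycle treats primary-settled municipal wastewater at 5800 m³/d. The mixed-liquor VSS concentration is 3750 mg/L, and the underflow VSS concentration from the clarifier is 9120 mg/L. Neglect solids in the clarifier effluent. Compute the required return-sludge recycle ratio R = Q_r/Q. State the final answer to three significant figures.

R ≈ 0.698

Solids balance on the clarifier gives (1+R)X = R·X_r, so R = X/(X_r − X) = 3750 / (9120 − 3750) = 0.6983.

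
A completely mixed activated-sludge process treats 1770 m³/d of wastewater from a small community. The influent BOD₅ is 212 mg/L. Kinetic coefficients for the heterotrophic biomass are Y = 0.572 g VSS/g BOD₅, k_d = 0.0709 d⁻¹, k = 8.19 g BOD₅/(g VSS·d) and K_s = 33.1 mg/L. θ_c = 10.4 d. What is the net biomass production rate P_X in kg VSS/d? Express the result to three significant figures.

Effluent substrate depends only on kinetics and SRT: S = K_s(1 + k_d θ_c) / [θ_c(Yk − k_d) − 1] = 33.1 × (1 + 0.0709 × 10.4) / [10.4 × (0.572 × 8.19 − 0.0709) − 1] = 57.51 / 46.98 = 1.224 mg/L.
Y_obs = Y / (1 + k_d θ_c) = 0.572 / (1 + 0.0709 × 10.4) = 0.572 / 1.737 = 0.3292.
Mass of BOD₅ removed per day: Q(S₀ − S) = 1770 × 210.8 g/m³ = 373.1 kg/d.
P_X = Y_obs · Q(S₀ − S) = 0.3292 × 373.1 = 122.8 kg VSS/d.

P_X ≈ 123 kg VSS/d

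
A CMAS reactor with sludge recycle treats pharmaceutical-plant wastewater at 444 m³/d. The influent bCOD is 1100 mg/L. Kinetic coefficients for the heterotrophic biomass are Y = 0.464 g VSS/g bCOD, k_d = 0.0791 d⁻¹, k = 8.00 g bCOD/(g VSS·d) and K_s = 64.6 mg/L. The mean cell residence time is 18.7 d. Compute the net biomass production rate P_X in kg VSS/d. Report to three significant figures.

P_X ≈ 91.2 kg VSS/d

Effluent substrate depends only on kinetics and SRT: S = K_s(1 + k_d θ_c) / [θ_c(Yk − k_d) − 1] = 64.6 × (1 + 0.0791 × 18.7) / [18.7 × (0.464 × 8.00 − 0.0791) − 1] = 160.2 / 66.94 = 2.393 mg/L.
Y_obs = Y / (1 + k_d θ_c) = 0.464 / (1 + 0.0791 × 18.7) = 0.464 / 2.479 = 0.1872.
Mass of bCOD removed per day: Q(S₀ − S) = 444 × 1098 g/m³ = 487.3 kg/d.
P_X = Y_obs · Q(S₀ − S) = 0.1872 × 487.3 = 91.21 kg VSS/d.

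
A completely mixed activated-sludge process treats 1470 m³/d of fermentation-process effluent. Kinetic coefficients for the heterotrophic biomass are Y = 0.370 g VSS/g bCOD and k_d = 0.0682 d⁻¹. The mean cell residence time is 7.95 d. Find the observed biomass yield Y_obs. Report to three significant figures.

Y_obs ≈ 0.240 g VSS/g bCOD

Y_obs = Y / (1 + k_d θ_c) = 0.370 / (1 + 0.0682 × 7.95) = 0.370 / 1.542 = 0.2399.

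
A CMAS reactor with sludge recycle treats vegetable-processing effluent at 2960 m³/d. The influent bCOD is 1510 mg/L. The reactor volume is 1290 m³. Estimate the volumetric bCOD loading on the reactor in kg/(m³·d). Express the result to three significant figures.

L_v ≈ 3.46 kg bCOD/(m³·d)

L_v = Q S₀ / V = 2960 × 1510 × 10⁻³ / 1290 = 3.465 kg/(m³·d).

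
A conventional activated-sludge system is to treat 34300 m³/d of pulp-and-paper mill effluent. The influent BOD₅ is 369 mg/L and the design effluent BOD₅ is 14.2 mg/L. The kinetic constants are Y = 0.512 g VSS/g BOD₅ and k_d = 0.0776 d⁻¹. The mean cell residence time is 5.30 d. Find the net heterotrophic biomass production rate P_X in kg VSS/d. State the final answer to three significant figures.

P_X ≈ 4420 kg VSS/d

Y_obs = Y / (1 + k_d θ_c) = 0.512 / (1 + 0.0776 × 5.30) = 0.512 / 1.411 = 0.3628.
Mass of BOD₅ removed per day: Q(S₀ − S) = 34300 × 354.8 g/m³ = 12170 kg/d.
Biomass produced: P_X = Y_obs·Q·ΔS = 0.3628 × 12170 ≈ 4415 kg VSS/d.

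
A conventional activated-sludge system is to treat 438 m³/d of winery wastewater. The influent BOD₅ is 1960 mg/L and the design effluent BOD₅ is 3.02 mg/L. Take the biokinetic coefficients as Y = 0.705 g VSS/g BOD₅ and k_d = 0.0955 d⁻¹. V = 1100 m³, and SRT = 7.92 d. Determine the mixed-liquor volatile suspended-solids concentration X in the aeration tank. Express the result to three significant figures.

X ≈ 2480 mg/L

Solving the biomass balance for X: X = Y Q (S₀−S) θ_c / [V (1+k_d θ_c)] = 0.705 × 438 × (1960 − 3.02) × 7.92 / [1100 × (1 + 0.0955 × 7.92)] = 2477 mg/L.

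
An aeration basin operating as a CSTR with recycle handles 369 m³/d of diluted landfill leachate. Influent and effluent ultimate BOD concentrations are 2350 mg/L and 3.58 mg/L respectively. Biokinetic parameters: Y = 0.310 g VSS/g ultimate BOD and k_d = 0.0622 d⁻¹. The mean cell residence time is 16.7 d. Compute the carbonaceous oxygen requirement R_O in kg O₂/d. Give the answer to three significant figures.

Y_obs = Y / (1 + k_d θ_c) = 0.310 / (1 + 0.0622 × 16.7) = 0.310 / 2.039 = 0.1521.
Q·(S₀ − S) = 369 × (2350 − 3.58) × 10⁻³ = 865.8 kg/d removed.
Biomass synthesised: P_X = Y_obs × 865.8 = 131.7 kg VSS/d.
R_O = Q·ΔS − 1.42 P_X = 865.8 − 186.9 = 678.9 kg O₂/d.

R_O ≈ 679 kg O₂/d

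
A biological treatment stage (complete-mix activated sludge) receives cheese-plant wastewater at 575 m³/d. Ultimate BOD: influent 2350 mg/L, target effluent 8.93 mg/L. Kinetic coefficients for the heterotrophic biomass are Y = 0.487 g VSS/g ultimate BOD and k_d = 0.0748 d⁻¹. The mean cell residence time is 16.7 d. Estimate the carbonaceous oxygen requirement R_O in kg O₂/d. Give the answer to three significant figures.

R_O ≈ 932 kg O₂/d

The observed yield is Y_obs = Y/(1 + k_d·θ_c) = 0.487 / (1 + 0.0748 × 16.7) = 0.487 / 2.249 = 0.2165 g VSS per g ultimate BOD removed.
ΔS = 2350 − 8.93 = 2341 mg/L, so the substrate removal rate is 575 × 2341/1000 = 1346 kg ultimate BOD/d.
P_X = Y_obs·Q·(S₀ − S) = 0.2165 × 1346 = 291.5 kg VSS/d.
R_O = Q·(S₀ − S) − 1.42·P_X = 1346 − 1.42 × 291.5 = 932.2 kg O₂/d.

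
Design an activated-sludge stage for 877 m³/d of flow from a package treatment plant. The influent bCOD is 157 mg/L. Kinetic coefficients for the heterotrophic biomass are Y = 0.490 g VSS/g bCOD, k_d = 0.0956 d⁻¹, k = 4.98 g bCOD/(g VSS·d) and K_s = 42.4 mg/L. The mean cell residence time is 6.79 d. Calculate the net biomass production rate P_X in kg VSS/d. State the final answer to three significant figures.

P_X ≈ 39.7 kg VSS/d

From the Monod/SRT balance for a CMAS, S = K_s·(1+k_d θ_c)/[θ_c·(Y k − k_d) − 1] = 42.4 × (1 + 0.0956 × 6.79) / [6.79 × (0.490 × 4.98 − 0.0956) − 1] = 69.92 / 14.92 = 4.687 mg/L.
The observed yield is Y_obs = Y/(1 + k_d·θ_c) = 0.490 / (1 + 0.0956 × 6.79) = 0.490 / 1.649 = 0.2971 g VSS per g bCOD removed.
Mass of bCOD removed per day: Q(S₀ − S) = 877 × 152.3 g/m³ = 133.6 kg/d.
P_X = Y_obs · Q(S₀ − S) = 0.2971 × 133.6 = 39.69 kg VSS/d.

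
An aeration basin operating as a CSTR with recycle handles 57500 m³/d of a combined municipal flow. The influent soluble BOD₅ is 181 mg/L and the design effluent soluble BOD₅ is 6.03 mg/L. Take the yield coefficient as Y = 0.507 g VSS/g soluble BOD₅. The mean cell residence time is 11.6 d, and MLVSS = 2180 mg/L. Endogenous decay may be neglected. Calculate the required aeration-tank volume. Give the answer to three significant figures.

V·X = Y·Q·ΔS·θ_c gives V = 0.507 × 57500 × (181 − 6.03) × 11.6 / 2180 = 27142 m³.

V ≈ 27100 m³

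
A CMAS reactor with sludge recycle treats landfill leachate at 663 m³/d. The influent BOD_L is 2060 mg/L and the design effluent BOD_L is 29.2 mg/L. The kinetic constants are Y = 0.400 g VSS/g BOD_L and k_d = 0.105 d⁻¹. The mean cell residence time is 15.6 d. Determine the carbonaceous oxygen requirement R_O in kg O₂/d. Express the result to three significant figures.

R_O ≈ 1060 kg O₂/d

The observed yield is Y_obs = Y/(1 + k_d·θ_c) = 0.400 / (1 + 0.105 × 15.6) = 0.400 / 2.638 = 0.1516 g VSS per g BOD_L removed.
Mass of BOD_L removed per day: Q(S₀ − S) = 663 × 2031 g/m³ = 1346 kg/d.
Biomass synthesised: P_X = Y_obs × 1346 = 204.2 kg VSS/d.
R_O = Q·(S₀ − S) − 1.42·P_X = 1346 − 1.42 × 204.2 = 1057 kg O₂/d.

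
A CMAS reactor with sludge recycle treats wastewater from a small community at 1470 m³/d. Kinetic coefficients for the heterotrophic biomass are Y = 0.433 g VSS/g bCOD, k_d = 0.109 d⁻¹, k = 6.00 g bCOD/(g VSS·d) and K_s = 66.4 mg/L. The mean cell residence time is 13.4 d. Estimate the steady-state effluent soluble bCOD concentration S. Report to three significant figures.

S ≈ 5.05 mg/L

From the Monod/SRT balance for a CMAS, S = K_s·(1+k_d θ_c)/[θ_c·(Y k − k_d) − 1] = 66.4 × (1 + 0.109 × 13.4) / [13.4 × (0.433 × 6.00 − 0.109) − 1] = 163.4 / 32.35 = 5.050 mg/L.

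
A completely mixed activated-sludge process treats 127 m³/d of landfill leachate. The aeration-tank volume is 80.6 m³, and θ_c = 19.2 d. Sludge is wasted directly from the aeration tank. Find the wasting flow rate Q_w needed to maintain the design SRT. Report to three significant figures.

For wasting at MLVSS concentration, Q_w = V/θ_c = 80.60/19.2 = 4.198 m³/d.

Q_w ≈ 4.20 m³/d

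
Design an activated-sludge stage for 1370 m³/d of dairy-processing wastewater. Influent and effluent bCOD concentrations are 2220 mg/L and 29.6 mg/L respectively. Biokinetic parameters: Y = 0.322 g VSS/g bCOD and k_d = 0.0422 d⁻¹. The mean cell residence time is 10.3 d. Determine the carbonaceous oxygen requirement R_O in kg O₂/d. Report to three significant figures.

Y_obs = Y / (1 + k_d θ_c) = 0.322 / (1 + 0.0422 × 10.3) = 0.322 / 1.435 = 0.2244.
Substrate removed = Q·(S₀ − S) = 1370 m³/d × (2220 − 29.6) g/m³ = 3×10^6 g/d = 3001 kg/d.
Net sludge production P_X = 0.2244 × 3001 = 673.5 kg VSS/d.
R_O = Q·ΔS − 1.42 P_X = 3001 − 956.4 = 2044 kg O₂/d.

R_O ≈ 2040 kg O₂/d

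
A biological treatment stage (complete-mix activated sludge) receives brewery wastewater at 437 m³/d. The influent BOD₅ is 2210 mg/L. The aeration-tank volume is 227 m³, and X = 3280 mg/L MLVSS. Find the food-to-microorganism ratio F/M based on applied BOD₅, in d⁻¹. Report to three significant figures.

F/M ≈ 1.30 d⁻¹

F/M = Q·S₀ / (V·X) = 437 × 2210 / (227.0 × 3280) = 1.297 g BOD₅·(g VSS·d)⁻¹.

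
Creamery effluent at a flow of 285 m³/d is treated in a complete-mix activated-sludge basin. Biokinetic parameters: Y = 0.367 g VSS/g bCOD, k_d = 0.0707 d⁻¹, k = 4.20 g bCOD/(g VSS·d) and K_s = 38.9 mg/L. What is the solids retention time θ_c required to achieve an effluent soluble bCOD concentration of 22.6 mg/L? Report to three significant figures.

From 1/θ_c = Y·k·S/(K_s + S) − k_d: Y·k·S/(K_s+S) = 0.367 × 4.20 × 22.6 / (38.9 + 22.6) = 0.5664 d⁻¹.
θ_c = 1/(μ − k_d) = 1/(0.5664 − 0.0707) = 1/0.4957 = 2.017 d.

θ_c ≈ 2.02 d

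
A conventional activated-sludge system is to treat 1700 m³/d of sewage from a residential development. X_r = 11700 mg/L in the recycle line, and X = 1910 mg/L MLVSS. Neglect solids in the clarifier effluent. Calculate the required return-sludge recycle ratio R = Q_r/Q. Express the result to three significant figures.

R ≈ 0.195

Mass balance around the secondary clarifier (neglecting effluent solids): R = X / (X_r − X) = 1910 / (11700 − 1910) = 0.1951.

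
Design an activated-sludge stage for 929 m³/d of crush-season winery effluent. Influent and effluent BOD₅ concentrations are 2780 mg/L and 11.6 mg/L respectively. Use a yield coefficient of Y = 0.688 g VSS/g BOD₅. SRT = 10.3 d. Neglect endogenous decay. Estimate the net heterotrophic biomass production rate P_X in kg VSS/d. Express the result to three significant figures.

P_X ≈ 1770 kg VSS/d

No decay correction is needed, so Y_obs = Y = 0.688.
ΔS = 2780 − 11.6 = 2768 mg/L, so the substrate removal rate is 929 × 2768/1000 = 2572 kg BOD₅/d.
So the net sludge growth is P_X = 0.6880 × 2572 = 1769 kg VSS/d.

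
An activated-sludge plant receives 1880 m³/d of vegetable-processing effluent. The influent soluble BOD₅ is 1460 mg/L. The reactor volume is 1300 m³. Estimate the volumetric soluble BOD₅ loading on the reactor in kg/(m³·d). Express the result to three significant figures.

L_v = Q S₀ / V = 1880 × 1460 × 10⁻³ / 1300 = 2.111 kg/(m³·d).

L_v ≈ 2.11 kg soluble BOD₅/(m³·d)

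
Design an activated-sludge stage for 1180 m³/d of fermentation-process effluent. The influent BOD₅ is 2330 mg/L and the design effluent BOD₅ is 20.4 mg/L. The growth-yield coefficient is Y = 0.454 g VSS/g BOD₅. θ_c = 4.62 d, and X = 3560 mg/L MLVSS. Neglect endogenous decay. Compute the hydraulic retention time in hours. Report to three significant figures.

τ ≈ 32.7 h

V·X = Y·Q·ΔS·θ_c gives V = 0.454 × 1180 × (2330 − 20.4) × 4.62 / 3560 = 1606 m³.
HRT = V/Q = 1606 m³ / 1180 m³·d⁻¹ = 1.361 d × 24 = 32.66 h.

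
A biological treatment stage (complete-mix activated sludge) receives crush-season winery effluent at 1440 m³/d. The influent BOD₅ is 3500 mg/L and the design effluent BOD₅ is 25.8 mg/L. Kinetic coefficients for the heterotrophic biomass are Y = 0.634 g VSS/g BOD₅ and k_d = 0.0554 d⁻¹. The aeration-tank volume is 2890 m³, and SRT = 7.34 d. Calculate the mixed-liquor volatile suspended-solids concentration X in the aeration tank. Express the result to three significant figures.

X ≈ 5730 mg/L

X = Y·Q·ΔS·θ_c / [V·(1 + k_d θ_c)] = 0.634 × 1440 × (3500 − 25.8) × 7.34 / [2890 × (1 + 0.0554 × 7.34)] = 5727 mg/L.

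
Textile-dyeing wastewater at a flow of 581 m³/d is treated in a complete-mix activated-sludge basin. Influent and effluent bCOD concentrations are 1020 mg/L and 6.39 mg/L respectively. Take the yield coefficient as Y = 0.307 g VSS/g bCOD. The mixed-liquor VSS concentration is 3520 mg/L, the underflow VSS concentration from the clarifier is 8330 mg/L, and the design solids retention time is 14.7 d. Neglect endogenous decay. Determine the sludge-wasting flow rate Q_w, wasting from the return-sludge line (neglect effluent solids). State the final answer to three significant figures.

Biomass mass balance (decay neglected): V·X = Y·Q·(S₀ − S)·θ_c, so V = 0.307 × 581 × (1020 − 6.39) × 14.7 / 3520 = 755.0 m³.
Q_w = (V·X)/(θ_c X_r) = 755.0 × 3520 / (14.7 × 8330) = 21.70 m³/d.

Q_w ≈ 21.7 m³/d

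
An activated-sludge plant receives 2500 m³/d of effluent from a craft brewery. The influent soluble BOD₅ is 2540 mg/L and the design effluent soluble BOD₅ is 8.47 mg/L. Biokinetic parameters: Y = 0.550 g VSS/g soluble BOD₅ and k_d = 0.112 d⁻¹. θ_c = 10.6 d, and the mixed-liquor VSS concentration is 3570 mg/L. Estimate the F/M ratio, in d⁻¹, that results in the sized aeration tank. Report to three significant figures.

Steady-state biomass mass balance: V·X·(1 + k_d·θ_c) = Y·Q·(S₀ − S)·θ_c, so V = 0.550 × 2500 × (2540 − 8.47) × 10.6 / [3570 × (1 + 0.112 × 10.6)] = 3.69×10^7 / 7808 = 4725 m³.
Food-to-microorganism ratio F/M = Q S₀ / (V X) = 2500 × 2540 / (4725 × 3570) = 0.3764 d⁻¹.

F/M ≈ 0.376 d⁻¹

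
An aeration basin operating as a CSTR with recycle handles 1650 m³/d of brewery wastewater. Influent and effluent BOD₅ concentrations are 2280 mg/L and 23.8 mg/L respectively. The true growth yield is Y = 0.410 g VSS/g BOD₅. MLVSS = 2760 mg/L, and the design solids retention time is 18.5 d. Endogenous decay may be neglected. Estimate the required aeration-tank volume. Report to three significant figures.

Biomass mass balance (decay neglected): V·X = Y·Q·(S₀ − S)·θ_c, so V = 0.410 × 1650 × (2280 − 23.8) × 18.5 / 2760 = 10231 m³.

V ≈ 10200 m³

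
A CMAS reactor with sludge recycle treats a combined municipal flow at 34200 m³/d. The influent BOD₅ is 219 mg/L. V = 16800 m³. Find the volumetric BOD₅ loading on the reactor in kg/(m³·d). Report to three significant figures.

Volumetric loading L_v = Q·S₀ / V = 34200 × 219 g/m³ / 16800 m³ = 445.8 g/(m³·d) = 0.4458 kg BOD₅/(m³·d).

L_v ≈ 0.446 kg BOD₅/(m³·d)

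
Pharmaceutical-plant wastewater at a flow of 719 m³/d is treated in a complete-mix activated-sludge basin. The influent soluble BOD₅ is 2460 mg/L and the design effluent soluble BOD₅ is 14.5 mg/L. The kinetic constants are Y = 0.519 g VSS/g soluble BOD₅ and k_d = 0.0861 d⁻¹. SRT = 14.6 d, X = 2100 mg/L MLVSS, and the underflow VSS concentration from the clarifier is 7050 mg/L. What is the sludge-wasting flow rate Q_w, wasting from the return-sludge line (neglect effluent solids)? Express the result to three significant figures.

From the SRT design equation V = Y Q (S₀−S) θ_c / [X (1 + k_d θ_c)] = 0.519 × 719 × (2460 − 14.5) × 14.6 / [2100 × (1 + 0.0861 × 14.6)] = 1.33×10^7 / 4740 = 2811 m³.
Wasting from the return line (neglecting effluent solids): Q_w = V·X / (θ_c·X_r) = 2811 × 2100 / (14.6 × 7050) = 57.35 m³/d.

Q_w ≈ 57.3 m³/d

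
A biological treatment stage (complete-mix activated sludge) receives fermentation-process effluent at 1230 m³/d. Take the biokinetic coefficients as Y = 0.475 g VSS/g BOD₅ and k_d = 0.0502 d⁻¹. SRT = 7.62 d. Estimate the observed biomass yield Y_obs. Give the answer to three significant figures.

Y_obs ≈ 0.344 g VSS/g BOD₅

Correct the yield for decay: Y_obs = Y/(1 + k_d θ_c) = 0.475 / (1 + 0.0502 × 7.62) = 0.475 / 1.383 = 0.3436.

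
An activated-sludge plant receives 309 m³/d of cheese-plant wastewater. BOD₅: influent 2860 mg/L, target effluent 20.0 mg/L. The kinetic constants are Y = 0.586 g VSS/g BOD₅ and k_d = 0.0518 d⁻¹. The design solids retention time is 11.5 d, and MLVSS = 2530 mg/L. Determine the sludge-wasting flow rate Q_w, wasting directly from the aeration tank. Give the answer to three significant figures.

Rearranging the biomass balance for a CMAS with decay, V = Y·Q·ΔS·θ_c / [X·(1+k_d θ_c)] = 0.586 × 309 × (2860 − 20.0) × 11.5 / [2530 × (1 + 0.0518 × 11.5)] = 5.91×10^6 / 4037 = 1465 m³.
Wasting from the aeration tank: Q_w = V / θ_c = 1465 / 11.5 = 127.4 m³/d.

Q_w ≈ 127 m³/d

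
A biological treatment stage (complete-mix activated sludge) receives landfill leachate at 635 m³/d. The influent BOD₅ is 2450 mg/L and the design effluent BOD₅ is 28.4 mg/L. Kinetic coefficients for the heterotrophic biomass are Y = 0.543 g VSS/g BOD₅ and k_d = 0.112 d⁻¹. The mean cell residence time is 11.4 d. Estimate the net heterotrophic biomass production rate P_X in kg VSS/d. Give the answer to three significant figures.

P_X ≈ 367 kg VSS/d

Correct the yield for decay: Y_obs = Y/(1 + k_d θ_c) = 0.543 / (1 + 0.112 × 11.4) = 0.543 / 2.277 = 0.2385.
Mass of BOD₅ removed per day: Q(S₀ − S) = 635 × 2422 g/m³ = 1538 kg/d.
P_X = Y_obs · Q(S₀ − S) = 0.2385 × 1538 = 366.7 kg VSS/d.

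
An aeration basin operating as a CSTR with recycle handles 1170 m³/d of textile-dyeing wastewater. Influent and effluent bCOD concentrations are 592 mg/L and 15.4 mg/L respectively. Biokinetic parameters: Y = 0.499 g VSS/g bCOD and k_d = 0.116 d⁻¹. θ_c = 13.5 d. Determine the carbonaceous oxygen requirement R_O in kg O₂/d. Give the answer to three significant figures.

R_O ≈ 488 kg O₂/d

Correct the yield for decay: Y_obs = Y/(1 + k_d θ_c) = 0.499 / (1 + 0.116 × 13.5) = 0.499 / 2.566 = 0.1945.
Q·(S₀ − S) = 1170 × (592 − 15.4) × 10⁻³ = 674.6 kg/d removed.
Biomass synthesised: P_X = Y_obs × 674.6 = 131.2 kg VSS/d.
R_O = Q·ΔS − 1.42 P_X = 674.6 − 186.3 = 488.3 kg O₂/d.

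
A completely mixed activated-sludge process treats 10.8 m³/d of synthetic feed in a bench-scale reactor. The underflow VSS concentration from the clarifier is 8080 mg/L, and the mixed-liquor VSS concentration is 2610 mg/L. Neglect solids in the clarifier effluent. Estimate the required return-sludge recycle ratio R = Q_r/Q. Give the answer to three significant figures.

R ≈ 0.477

R = Q_r/Q = X/(X_r − X) = 2610 / (8080 − 2610) = 0.4771.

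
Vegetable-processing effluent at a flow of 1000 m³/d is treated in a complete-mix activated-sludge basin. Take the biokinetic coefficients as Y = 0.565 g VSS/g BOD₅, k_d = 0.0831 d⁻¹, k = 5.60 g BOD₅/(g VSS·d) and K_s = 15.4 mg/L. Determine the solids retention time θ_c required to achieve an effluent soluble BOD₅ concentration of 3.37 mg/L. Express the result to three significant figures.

θ_c ≈ 2.06 d

At the target effluent, Y k S/(K_s+S) = 0.565×5.60×3.37/18.77 = 0.5681 d⁻¹.
θ_c = 1/(μ − k_d) = 1/(0.5681 − 0.0831) = 1/0.4850 = 2.062 d.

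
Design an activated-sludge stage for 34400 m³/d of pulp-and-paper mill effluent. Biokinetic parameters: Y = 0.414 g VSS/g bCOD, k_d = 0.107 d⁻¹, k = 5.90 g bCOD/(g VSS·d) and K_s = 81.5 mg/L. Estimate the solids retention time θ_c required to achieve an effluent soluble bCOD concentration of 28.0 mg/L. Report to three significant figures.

At the target effluent, Y k S/(K_s+S) = 0.414×5.90×28.0/109.5 = 0.6246 d⁻¹.
Then 1/θ_c = μ − k_d = 0.6246 − 0.107 = 0.5176 d⁻¹, giving θ_c = 1.932 d.

θ_c ≈ 1.93 d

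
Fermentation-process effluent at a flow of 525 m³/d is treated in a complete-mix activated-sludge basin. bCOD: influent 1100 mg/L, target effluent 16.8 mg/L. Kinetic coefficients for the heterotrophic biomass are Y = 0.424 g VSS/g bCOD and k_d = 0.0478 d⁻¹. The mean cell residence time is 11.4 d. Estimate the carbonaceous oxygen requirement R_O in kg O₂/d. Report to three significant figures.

R_O ≈ 347 kg O₂/d

Y_obs = Y / (1 + k_d θ_c) = 0.424 / (1 + 0.0478 × 11.4) = 0.424 / 1.545 = 0.2744.
ΔS = 1100 − 16.8 = 1083 mg/L, so the substrate removal rate is 525 × 1083/1000 = 568.7 kg bCOD/d.
Net sludge production P_X = 0.2744 × 568.7 = 156.1 kg VSS/d.
R_O = Q·(S₀ − S) − 1.42·P_X = 568.7 − 1.42 × 156.1 = 347.1 kg O₂/d.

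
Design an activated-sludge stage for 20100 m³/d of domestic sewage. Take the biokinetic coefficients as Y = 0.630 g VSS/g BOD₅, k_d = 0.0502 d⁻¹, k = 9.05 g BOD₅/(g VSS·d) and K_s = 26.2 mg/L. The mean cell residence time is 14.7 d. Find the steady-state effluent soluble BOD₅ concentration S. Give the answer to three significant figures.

From the Monod/SRT balance for a CMAS, S = K_s·(1+k_d θ_c)/[θ_c·(Y k − k_d) − 1] = 26.2 × (1 + 0.0502 × 14.7) / [14.7 × (0.630 × 9.05 − 0.0502) − 1] = 45.53 / 82.07 = 0.5548 mg/L.

S ≈ 0.555 mg/L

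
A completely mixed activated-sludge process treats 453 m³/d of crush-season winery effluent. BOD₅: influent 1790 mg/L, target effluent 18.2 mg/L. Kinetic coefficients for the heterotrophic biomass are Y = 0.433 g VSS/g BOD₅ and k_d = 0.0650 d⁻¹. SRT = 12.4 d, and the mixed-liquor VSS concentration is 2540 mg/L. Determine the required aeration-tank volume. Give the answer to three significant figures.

From the SRT design equation V = Y Q (S₀−S) θ_c / [X (1 + k_d θ_c)] = 0.433 × 453 × (1790 − 18.2) × 12.4 / [2540 × (1 + 0.0650 × 12.4)] = 4.31×10^6 / 4587 = 939.4 m³.

V ≈ 939 m³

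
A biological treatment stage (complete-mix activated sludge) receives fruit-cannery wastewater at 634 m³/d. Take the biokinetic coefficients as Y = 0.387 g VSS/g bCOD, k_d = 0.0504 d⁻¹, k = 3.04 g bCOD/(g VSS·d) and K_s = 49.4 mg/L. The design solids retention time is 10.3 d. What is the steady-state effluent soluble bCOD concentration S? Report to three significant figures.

S ≈ 7.08 mg/L

Effluent substrate depends only on kinetics and SRT: S = K_s(1 + k_d θ_c) / [θ_c(Yk − k_d) − 1] = 49.4 × (1 + 0.0504 × 10.3) / [10.3 × (0.387 × 3.04 − 0.0504) − 1] = 75.04 / 10.60 = 7.081 mg/L.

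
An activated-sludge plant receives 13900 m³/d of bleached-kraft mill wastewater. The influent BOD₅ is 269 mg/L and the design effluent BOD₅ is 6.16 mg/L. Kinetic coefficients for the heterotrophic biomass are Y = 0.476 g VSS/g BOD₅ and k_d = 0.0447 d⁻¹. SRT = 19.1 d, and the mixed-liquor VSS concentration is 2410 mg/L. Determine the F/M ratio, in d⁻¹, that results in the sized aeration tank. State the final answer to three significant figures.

F/M ≈ 0.209 d⁻¹

Steady-state biomass mass balance: V·X·(1 + k_d·θ_c) = Y·Q·(S₀ − S)·θ_c, so V = 0.476 × 13900 × (269 − 6.16) × 19.1 / [2410 × (1 + 0.0447 × 19.1)] = 3.32×10^7 / 4468 = 7435 m³.
F/M = Q·S₀ / (V·X) = 13900 × 269 / (7435 × 2410) = 0.2087 g BOD₅·(g VSS·d)⁻¹.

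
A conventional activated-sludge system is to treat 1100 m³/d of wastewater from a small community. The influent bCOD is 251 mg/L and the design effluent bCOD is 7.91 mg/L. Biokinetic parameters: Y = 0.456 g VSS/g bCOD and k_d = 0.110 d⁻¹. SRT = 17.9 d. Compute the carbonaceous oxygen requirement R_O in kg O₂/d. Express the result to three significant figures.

R_O ≈ 209 kg O₂/d

Y_obs = Y / (1 + k_d θ_c) = 0.456 / (1 + 0.110 × 17.9) = 0.456 / 2.969 = 0.1536.
Substrate removed = Q·(S₀ − S) = 1100 m³/d × (251 − 7.91) g/m³ = 2.67×10^5 g/d = 267.4 kg/d.
Net sludge production P_X = 0.1536 × 267.4 = 41.07 kg VSS/d.
Carbonaceous O₂ demand = substrate oxidised − cell-mass equivalent = 267.4 − 1.42 × 41.07 = 209.1 kg O₂/d.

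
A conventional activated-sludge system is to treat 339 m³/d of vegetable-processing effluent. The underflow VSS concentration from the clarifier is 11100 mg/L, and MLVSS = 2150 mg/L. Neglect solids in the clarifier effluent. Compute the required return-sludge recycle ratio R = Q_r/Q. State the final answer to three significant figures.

R ≈ 0.240

Mass balance around the secondary clarifier (neglecting effluent solids): R = X / (X_r − X) = 2150 / (11100 − 2150) = 0.2402.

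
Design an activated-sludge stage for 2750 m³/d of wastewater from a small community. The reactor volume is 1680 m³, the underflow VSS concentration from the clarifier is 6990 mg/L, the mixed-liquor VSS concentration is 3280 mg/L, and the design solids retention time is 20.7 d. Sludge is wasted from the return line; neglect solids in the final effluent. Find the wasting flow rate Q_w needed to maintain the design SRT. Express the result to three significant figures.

Q_w ≈ 38.1 m³/d

Wasting from the return line (neglecting effluent solids): Q_w = V·X / (θ_c·X_r) = 1680 × 3280 / (20.7 × 6990) = 38.08 m³/d.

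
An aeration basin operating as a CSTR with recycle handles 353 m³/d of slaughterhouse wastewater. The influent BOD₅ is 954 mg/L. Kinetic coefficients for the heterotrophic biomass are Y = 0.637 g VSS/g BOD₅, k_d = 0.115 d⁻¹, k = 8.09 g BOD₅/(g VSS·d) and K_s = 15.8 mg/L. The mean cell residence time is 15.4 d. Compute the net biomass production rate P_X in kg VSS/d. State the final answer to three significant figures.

From the Monod/SRT balance for a CMAS, S = K_s·(1+k_d θ_c)/[θ_c·(Y k − k_d) − 1] = 15.8 × (1 + 0.115 × 15.4) / [15.4 × (0.637 × 8.09 − 0.115) − 1] = 43.78 / 76.59 = 0.5716 mg/L.
Observed yield with endogenous decay: Y_obs = Y / (1 + k_d·θ_c) = 0.637 / (1 + 0.115 × 15.4) = 0.637 / 2.771 = 0.2299 g VSS/g BOD₅.
ΔS = 954 − 0.572 = 953.4 mg/L, so the substrate removal rate is 353 × 953.4/1000 = 336.6 kg BOD₅/d.
Biomass produced: P_X = Y_obs·Q·ΔS = 0.2299 × 336.6 ≈ 77.37 kg VSS/d.

P_X ≈ 77.4 kg VSS/d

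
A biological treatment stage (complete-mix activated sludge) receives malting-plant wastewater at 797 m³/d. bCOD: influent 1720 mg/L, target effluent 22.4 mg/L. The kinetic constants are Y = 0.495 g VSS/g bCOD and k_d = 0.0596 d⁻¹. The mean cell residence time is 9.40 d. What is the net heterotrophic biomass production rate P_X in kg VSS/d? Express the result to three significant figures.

The observed yield is Y_obs = Y/(1 + k_d·θ_c) = 0.495 / (1 + 0.0596 × 9.40) = 0.495 / 1.560 = 0.3173 g VSS per g bCOD removed.
Substrate removed = Q·(S₀ − S) = 797 m³/d × (1720 − 22.4) g/m³ = 1.35×10^6 g/d = 1353 kg/d.
P_X = Y_obs · Q(S₀ − S) = 0.3173 × 1353 = 429.2 kg VSS/d.

P_X ≈ 429 kg VSS/d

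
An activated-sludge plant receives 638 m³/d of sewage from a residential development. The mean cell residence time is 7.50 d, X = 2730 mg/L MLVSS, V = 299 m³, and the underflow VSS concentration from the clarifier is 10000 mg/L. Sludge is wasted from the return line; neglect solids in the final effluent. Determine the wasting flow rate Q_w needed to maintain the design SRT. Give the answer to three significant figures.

Q_w = (V·X)/(θ_c X_r) = 299.0 × 2730 / (7.50 × 10000) = 10.88 m³/d.

Q_w ≈ 10.9 m³/d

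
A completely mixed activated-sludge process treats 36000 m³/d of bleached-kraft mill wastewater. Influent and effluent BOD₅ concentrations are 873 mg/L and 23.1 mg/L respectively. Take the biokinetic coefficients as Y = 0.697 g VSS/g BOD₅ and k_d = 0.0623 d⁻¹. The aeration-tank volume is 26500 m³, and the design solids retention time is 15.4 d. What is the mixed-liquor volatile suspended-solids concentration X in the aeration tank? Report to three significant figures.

From V·X·(1 + k_d·θ_c) = Y·Q·(S₀ − S)·θ_c: X = 0.697 × 36000 × (873 − 23.1) × 15.4 / [26500 × (1 + 0.0623 × 15.4)] = 6325 mg/L.

X ≈ 6320 mg/L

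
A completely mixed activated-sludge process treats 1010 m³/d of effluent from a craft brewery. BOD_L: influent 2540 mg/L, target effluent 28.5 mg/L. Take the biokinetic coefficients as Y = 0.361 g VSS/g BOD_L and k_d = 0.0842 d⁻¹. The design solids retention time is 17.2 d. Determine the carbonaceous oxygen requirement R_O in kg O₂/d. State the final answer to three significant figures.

R_O ≈ 2010 kg O₂/d

Correct the yield for decay: Y_obs = Y/(1 + k_d θ_c) = 0.361 / (1 + 0.0842 × 17.2) = 0.361 / 2.448 = 0.1475.
Substrate removed = Q·(S₀ − S) = 1010 m³/d × (2540 − 28.5) g/m³ = 2.54×10^6 g/d = 2537 kg/d.
Biomass synthesised: P_X = Y_obs × 2537 = 374.0 kg VSS/d.
R_O = Q·ΔS − 1.42 P_X = 2537 − 531.1 = 2005 kg O₂/d.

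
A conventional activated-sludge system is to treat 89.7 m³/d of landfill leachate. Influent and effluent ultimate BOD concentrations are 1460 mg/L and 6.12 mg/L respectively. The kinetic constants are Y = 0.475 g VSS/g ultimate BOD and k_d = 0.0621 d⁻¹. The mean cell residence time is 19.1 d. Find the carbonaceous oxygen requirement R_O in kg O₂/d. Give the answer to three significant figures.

R_O ≈ 90.2 kg O₂/d

Correct the yield for decay: Y_obs = Y/(1 + k_d θ_c) = 0.475 / (1 + 0.0621 × 19.1) = 0.475 / 2.186 = 0.2173.
Substrate removed = Q·(S₀ − S) = 89.7 m³/d × (1460 − 6.12) g/m³ = 1.3×10^5 g/d = 130.4 kg/d.
P_X = Y_obs·Q·(S₀ − S) = 0.2173 × 130.4 = 28.34 kg VSS/d.
R_O = Q·(S₀ − S) − 1.42·P_X = 130.4 − 1.42 × 28.34 = 90.18 kg O₂/d.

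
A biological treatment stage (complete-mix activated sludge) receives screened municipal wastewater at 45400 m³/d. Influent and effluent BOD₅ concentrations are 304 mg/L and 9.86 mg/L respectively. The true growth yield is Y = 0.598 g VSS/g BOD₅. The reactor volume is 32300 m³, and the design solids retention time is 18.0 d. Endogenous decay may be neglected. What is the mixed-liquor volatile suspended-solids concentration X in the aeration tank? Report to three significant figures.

X ≈ 4450 mg/L

X = Y·Q·ΔS·θ_c / V = 0.598 × 45400 × (304 − 9.86) × 18.0 / 32300 = 4450 mg/L.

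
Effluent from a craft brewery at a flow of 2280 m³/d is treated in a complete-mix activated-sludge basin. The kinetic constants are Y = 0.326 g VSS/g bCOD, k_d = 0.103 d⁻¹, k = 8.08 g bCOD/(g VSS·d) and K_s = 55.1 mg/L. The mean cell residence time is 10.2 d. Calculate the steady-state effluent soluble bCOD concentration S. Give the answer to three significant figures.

S ≈ 4.55 mg/L

From the Monod/SRT balance for a CMAS, S = K_s·(1+k_d θ_c)/[θ_c·(Y k − k_d) − 1] = 55.1 × (1 + 0.103 × 10.2) / [10.2 × (0.326 × 8.08 − 0.103) − 1] = 113.0 / 24.82 = 4.553 mg/L.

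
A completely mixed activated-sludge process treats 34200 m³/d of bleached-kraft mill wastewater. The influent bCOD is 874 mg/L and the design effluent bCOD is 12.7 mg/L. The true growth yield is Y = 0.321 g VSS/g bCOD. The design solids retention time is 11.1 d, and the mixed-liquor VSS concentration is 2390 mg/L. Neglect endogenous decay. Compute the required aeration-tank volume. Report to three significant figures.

Biomass mass balance (decay neglected): V·X = Y·Q·(S₀ − S)·θ_c, so V = 0.321 × 34200 × (874 − 12.7) × 11.1 / 2390 = 43915 m³.

V ≈ 43900 m³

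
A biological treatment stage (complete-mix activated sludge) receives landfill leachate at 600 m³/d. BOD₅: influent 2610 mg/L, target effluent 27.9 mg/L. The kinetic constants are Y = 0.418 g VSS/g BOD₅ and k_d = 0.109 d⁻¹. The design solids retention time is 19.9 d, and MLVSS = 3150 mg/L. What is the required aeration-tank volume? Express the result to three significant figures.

V ≈ 1290 m³

From the SRT design equation V = Y Q (S₀−S) θ_c / [X (1 + k_d θ_c)] = 0.418 × 600 × (2610 − 27.9) × 19.9 / [3150 × (1 + 0.109 × 19.9)] = 1.29×10^7 / 9983 = 1291 m³.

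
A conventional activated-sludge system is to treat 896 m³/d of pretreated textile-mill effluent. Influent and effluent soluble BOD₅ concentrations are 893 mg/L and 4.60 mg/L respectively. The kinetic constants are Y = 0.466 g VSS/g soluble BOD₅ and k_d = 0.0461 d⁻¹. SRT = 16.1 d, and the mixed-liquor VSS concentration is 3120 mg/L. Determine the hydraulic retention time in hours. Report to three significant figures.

Rearranging the biomass balance for a CMAS with decay, V = Y·Q·ΔS·θ_c / [X·(1+k_d θ_c)] = 0.466 × 896 × (893 − 4.60) × 16.1 / [3120 × (1 + 0.0461 × 16.1)] = 5.97×10^6 / 5436 = 1099 m³.
Hydraulic retention time τ = V/Q = 1099 / 896 = 1.226 d = 29.43 h.

τ ≈ 29.4 h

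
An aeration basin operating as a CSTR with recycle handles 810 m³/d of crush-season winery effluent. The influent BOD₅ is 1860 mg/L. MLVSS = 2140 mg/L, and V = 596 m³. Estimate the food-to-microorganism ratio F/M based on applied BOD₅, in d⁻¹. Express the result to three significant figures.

F/M ≈ 1.18 d⁻¹

F/M = Q·S₀ / (V·X) = 810 × 1860 / (596.0 × 2140) = 1.181 g BOD₅·(g VSS·d)⁻¹.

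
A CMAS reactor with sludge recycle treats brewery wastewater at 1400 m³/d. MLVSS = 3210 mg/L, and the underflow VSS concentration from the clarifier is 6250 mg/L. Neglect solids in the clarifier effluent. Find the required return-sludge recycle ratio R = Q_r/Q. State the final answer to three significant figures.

R ≈ 1.06

Mass balance around the secondary clarifier (neglecting effluent solids): R = X / (X_r − X) = 3210 / (6250 − 3210) = 1.056.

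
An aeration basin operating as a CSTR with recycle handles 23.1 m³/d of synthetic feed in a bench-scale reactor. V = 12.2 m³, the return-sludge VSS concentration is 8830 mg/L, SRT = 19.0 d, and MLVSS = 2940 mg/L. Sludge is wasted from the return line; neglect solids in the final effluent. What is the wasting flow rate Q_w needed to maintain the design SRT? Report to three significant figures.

Q_w ≈ 0.214 m³/d

Wasting from the return line (neglecting effluent solids): Q_w = V·X / (θ_c·X_r) = 12.20 × 2940 / (19.0 × 8830) = 0.2138 m³/d.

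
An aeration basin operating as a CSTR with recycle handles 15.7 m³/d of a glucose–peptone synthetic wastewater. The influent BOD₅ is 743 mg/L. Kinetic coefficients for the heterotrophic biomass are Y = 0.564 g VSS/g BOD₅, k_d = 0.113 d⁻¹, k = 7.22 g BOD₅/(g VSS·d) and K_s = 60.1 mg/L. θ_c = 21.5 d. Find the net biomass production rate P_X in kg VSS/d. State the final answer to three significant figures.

From the Monod/SRT balance for a CMAS, S = K_s·(1+k_d θ_c)/[θ_c·(Y k − k_d) − 1] = 60.1 × (1 + 0.113 × 21.5) / [21.5 × (0.564 × 7.22 − 0.113) − 1] = 206.1 / 84.12 = 2.450 mg/L.
Observed yield with endogenous decay: Y_obs = Y / (1 + k_d·θ_c) = 0.564 / (1 + 0.113 × 21.5) = 0.564 / 3.429 = 0.1645 g VSS/g BOD₅.
Q·(S₀ − S) = 15.7 × (743 − 2.45) × 10⁻³ = 11.63 kg/d removed.
So the net sludge growth is P_X = 0.1645 × 11.63 = 1.912 kg VSS/d.

P_X ≈ 1.91 kg VSS/d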